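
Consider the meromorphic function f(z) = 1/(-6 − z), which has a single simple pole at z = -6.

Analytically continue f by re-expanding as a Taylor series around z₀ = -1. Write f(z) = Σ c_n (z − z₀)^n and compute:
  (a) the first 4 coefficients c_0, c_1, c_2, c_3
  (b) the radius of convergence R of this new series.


Let w = z − z₀, so z = z₀ + w.
Then -6 − z = -6 − (z₀ + w) = (-6 − z₀) − w = -5 − w.
f(z) = 1/(-5 − w) = (1/(-5)) · 1/(1 − w/(-5)) = Σ_{n≥0} w^n / (-5)^(n+1).
So c_n = 1/(-5)^(n+1):
  c_0 = 1/(-5)^1 = -1/5.
  c_1 = 1/(-5)^2 = 1/25.
  c_2 = 1/(-5)^3 = -1/125.
  c_3 = 1/(-5)^4 = 1/625.
The series is valid for |w/d| < 1, i.e. |z − z₀| < |d|.
Radius of convergence: R = |-6 − z₀| = |-5| = 5 (distance from z₀ to the singularity z = -6).

c_0 = -1/5, c_1 = 1/25, c_2 = -1/125, c_3 = 1/625; R = 5.


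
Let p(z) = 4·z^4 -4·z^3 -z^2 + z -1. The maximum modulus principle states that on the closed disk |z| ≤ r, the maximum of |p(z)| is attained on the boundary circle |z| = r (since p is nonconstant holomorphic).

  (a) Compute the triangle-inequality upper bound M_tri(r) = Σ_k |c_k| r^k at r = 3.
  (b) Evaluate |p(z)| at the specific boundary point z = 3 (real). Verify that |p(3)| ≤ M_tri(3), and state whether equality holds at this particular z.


Coefficients: c_0 = -1, c_1 = 1, c_2 = -1, c_3 = -4, c_4 = 4. Radius r = 3.
Part (a). Triangle bound: M_tri(r) = Σ_k |c_k| r^k
  = |-1|·3^0 + |1|·3^1 + |-1|·3^2 + |-4|·3^3 + |4|·3^4
  = 1 + 3 + 9 + 108 + 324 = 445.
This bounds M(r) := max_{|z|=r} |p(z)| from above; equality holds iff all terms c_k z^k can be made to align in phase at a single z on |z|=r.
Part (b). At z = 3 (real, on the circle |z| = r):
  p(3) = (-1)·3^0 + (1)·3^1 + (-1)·3^2 + (-4)·3^3 + (4)·3^4 = 209.
  |p(3)| = 209.
Check: |p(3)| = 209 ≤ 445 = M_tri(3). ✓ Equality does not hold at z = 3 (the coefficients have mixed signs, so the terms do not all align in phase there).

M_tri(3) = 445; |p(3)| = 209; equality at z=3: no.


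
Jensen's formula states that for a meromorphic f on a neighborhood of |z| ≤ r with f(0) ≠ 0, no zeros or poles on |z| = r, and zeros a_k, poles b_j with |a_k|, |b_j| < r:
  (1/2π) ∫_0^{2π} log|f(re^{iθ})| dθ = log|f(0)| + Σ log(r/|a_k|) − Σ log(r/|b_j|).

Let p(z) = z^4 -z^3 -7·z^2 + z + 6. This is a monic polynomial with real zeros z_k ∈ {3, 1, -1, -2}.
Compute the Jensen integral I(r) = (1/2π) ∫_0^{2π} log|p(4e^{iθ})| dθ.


Zeros: -2, -1, 1, 3; r = 4.
Inside |z| < r: -2, -1, 1, 3. Outside (|z| ≥ r): ∅.
p(0) = 6, so log|p(0)| = log(6) = 1.7918.
Apply Jensen: I(r) = log|p(0)| + Σ_k log(r/|z_k|), summed over zeros inside |z| < r.
  log(r/|z_k|) for z_k = 3: log(4/3) = 0.2877
  log(r/|z_k|) for z_k = 1: log(4/1) = 1.3863
  log(r/|z_k|) for z_k = -1: log(4/1) = 1.3863
  log(r/|z_k|) for z_k = -2: log(4/2) = 0.6931
Sum over inside zeros: 3.7534.
I(r) = log|p(0)| + (inside sum) = 1.7918 + 3.7534 = 5.5452.
Closed form (all zeros inside, monic): I(r) = n·log(r) = 4·log(4) = 5.5452. ✓

I(r) ≈ 5.5452.


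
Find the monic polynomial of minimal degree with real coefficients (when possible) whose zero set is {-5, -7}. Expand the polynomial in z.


The polynomial is p(z) = ∏_{α ∈ S} (z − α), where S = {-5, -7}.
Expanding the product yields: p(z) = z^2 + 12·z + 35.
The resulting polynomial has degree 2 and real coefficients as required.

p(z) = z^2 + 12·z + 35.


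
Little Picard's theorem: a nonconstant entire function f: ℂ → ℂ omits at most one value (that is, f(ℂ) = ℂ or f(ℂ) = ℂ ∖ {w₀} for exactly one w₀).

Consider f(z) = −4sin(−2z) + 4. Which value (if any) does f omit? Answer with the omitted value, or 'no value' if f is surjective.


Little Picard bounds the complement of f(ℂ) to at most one point.
sin is entire and surjective onto ℂ: for every w ∈ ℂ, sin(ζ) = w has a solution ζ ∈ ℂ (e.g., via the complex inverse arcsin). With ζ = −2z this gives z = ζ/(-2). Then -4·sin(−2z) takes every value in -4·ℂ = ℂ, and adding 4 is a bijection of ℂ. So f is surjective and omits no value. (Note: only on the real line is sin bounded by [−1, 1].)

Omitted value: no value.


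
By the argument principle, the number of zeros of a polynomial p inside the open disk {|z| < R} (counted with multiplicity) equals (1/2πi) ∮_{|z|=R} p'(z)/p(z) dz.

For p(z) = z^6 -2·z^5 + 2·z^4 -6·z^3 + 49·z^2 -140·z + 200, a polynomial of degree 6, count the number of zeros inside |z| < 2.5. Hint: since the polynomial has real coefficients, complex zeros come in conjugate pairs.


The zeros of p are: (1 + 2i), (1 - 2i), (-2 + 2i), (-2 - 2i), (2 + 1i), (2 - 1i).
Their magnitudes are: 2.236, 2.236, 2.828, 2.828, 2.236, 2.236.
Zeros with |z| < R = 2.5: (1 + 2i), (1 - 2i), (2 + 1i), (2 - 1i).
Count = 4.
By the argument principle, (1/2πi) ∮_{|z|=R} p'(z)/p(z) dz equals exactly this count.

Number of zeros inside |z| < 2.5: 4.


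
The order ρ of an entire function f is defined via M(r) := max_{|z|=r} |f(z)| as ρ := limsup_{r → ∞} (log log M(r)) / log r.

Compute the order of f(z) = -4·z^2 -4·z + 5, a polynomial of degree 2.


|f(z)| ≤ Σ|c_k|·r^k = O(r^2) as r → ∞. Polynomial growth is O(e^{r^ε}) for every ε > 0 (since r^2/e^{r^ε} → 0), so ρ ≤ ε for all ε > 0, i.e. ρ = 0. Every nonconstant polynomial has order 0.
Therefore ρ = 0.

Order ρ = 0.


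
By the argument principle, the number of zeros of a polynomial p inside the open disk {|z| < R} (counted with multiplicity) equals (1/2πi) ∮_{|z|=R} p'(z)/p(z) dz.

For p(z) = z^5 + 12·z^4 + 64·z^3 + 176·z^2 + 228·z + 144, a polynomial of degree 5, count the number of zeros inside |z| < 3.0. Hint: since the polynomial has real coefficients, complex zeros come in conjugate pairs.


The zeros of p are: -4, (-3 + 3i), (-3 - 3i), (-1 + 1i), (-1 - 1i).
Their magnitudes are: 4, 4.243, 4.243, 1.414, 1.414.
Zeros with |z| < R = 3.0: (-1 + 1i), (-1 - 1i).
Count = 2.
By the argument principle, (1/2πi) ∮_{|z|=R} p'(z)/p(z) dz equals exactly this count.

Number of zeros inside |z| < 3.0: 2.


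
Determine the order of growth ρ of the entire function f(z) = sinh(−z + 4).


sinh(w) is a linear combination of e^{iw} and e^{−iw} (or e^w, e^{−w} in the hyperbolic case), so |sinh(w)| ≤ e^{|w|}. With w = −z + 4, |w| ≤ 1|z| + 4 = 1r + 4 on |z| = r, giving M(r) ≤ e^{1r + 4}, so ρ ≤ 1. On a suitable ray (z = it for sin/cos; z = t for sinh/cosh, t real → ∞), |sinh(−z + 4)| grows like e^{1|t|}/2, so ρ ≥ 1. Hence ρ = 1.
Therefore ρ = 1.

Order ρ = 1.


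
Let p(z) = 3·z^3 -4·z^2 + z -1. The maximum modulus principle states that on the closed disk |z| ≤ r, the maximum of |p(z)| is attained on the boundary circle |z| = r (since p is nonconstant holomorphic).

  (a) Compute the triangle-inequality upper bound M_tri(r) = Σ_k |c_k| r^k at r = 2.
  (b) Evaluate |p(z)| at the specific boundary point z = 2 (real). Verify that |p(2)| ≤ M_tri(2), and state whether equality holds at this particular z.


Coefficients: c_0 = -1, c_1 = 1, c_2 = -4, c_3 = 3. Radius r = 2.
Part (a). Triangle bound: M_tri(r) = Σ_k |c_k| r^k
  = |-1|·2^0 + |1|·2^1 + |-4|·2^2 + |3|·2^3
  = 1 + 2 + 16 + 24 = 43.
This bounds M(r) := max_{|z|=r} |p(z)| from above; equality holds iff all terms c_k z^k can be made to align in phase at a single z on |z|=r.
Part (b). At z = 2 (real, on the circle |z| = r):
  p(2) = (-1)·2^0 + (1)·2^1 + (-4)·2^2 + (3)·2^3 = 9.
  |p(2)| = 9.
Check: |p(2)| = 9 ≤ 43 = M_tri(2). ✓ Equality does not hold at z = 2 (the coefficients have mixed signs, so the terms do not all align in phase there).

M_tri(2) = 43; |p(2)| = 9; equality at z=2: no.


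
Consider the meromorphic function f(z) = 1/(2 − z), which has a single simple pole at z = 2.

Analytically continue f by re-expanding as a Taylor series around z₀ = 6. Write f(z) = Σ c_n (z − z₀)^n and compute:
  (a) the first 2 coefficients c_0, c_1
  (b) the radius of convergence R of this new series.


Let w = z − z₀, so z = z₀ + w.
Then 2 − z = 2 − (z₀ + w) = (2 − z₀) − w = -4 − w.
f(z) = 1/(-4 − w) = (1/(-4)) · 1/(1 − w/(-4)) = Σ_{n≥0} w^n / (-4)^(n+1).
So c_n = 1/(-4)^(n+1):
  c_0 = 1/(-4)^1 = -1/4.
  c_1 = 1/(-4)^2 = 1/16.
The series is valid for |w/d| < 1, i.e. |z − z₀| < |d|.
Radius of convergence: R = |2 − z₀| = |-4| = 4 (distance from z₀ to the singularity z = 2).

c_0 = -1/4, c_1 = 1/16; R = 4.


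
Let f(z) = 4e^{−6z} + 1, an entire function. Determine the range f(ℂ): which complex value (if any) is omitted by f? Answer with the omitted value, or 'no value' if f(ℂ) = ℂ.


Little Picard bounds the complement of f(ℂ) to at most one point.
e^{−6z} is never zero on ℂ, so 4·e^{−6z} takes every value in ℂ ∖ {0}. Adding 1 shifts the range to ℂ ∖ {1}. Thus f omits exactly the value 1.

Omitted value: 1.


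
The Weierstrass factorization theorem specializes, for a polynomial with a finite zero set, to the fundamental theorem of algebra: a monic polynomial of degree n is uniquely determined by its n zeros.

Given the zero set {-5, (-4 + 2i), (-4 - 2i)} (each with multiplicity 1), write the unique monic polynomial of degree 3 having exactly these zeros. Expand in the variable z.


The polynomial is p(z) = ∏_{α ∈ S} (z − α), where S = {-5, (-4 + 2i), (-4 - 2i)}.
Expanding the product yields: p(z) = z^3 + 13·z^2 + 60·z + 100.
Note conjugate pairs combine to real quadratics: (z − (-4+2i))(z − (-4−2i)) = z² + 8z + 20.
The resulting polynomial has degree 3 and real coefficients as required.

p(z) = z^3 + 13·z^2 + 60·z + 100.


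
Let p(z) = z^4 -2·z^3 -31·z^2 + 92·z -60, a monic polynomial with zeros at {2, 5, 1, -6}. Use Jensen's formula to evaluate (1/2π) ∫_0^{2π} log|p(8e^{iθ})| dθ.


Zeros: -6, 1, 2, 5; r = 8.
Inside |z| < r: -6, 1, 2, 5. Outside (|z| ≥ r): ∅.
p(0) = -60, so log|p(0)| = log(60) = 4.0943.
Apply Jensen: I(r) = log|p(0)| + Σ_k log(r/|z_k|), summed over zeros inside |z| < r.
  log(r/|z_k|) for z_k = 2: log(8/2) = 1.3863
  log(r/|z_k|) for z_k = 5: log(8/5) = 0.4700
  log(r/|z_k|) for z_k = 1: log(8/1) = 2.0794
  log(r/|z_k|) for z_k = -6: log(8/6) = 0.2877
Sum over inside zeros: 4.2234.
I(r) = log|p(0)| + (inside sum) = 4.0943 + 4.2234 = 8.3178.
Closed form (all zeros inside, monic): I(r) = n·log(r) = 4·log(8) = 8.3178. ✓

I(r) ≈ 8.3178.


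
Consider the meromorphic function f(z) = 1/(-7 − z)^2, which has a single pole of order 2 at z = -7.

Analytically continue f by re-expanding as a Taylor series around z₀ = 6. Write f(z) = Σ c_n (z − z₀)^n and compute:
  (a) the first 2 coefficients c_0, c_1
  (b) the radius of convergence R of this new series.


Let w = z − z₀, so z = z₀ + w.
Then -7 − z = -7 − (z₀ + w) = (-7 − z₀) − w = -13 − w.
f(z) = 1/(-13 − w)^2 = (1/(-13)^2) · (1 − w/(-13))^{−2}.
By the binomial series (1−u)^{−2} = Σ_{n≥0} C(n+1, 1) u^n for |u|<1, with u = w/(-13):
  c_n = C(n+1, 1) / (-13)^(n+2).
  c_0 = 1/(-13)^2 = 1/169.
  c_1 = 2/(-13)^3 = -2/2197.
The series is valid for |w/d| < 1, i.e. |z − z₀| < |d|.
Radius of convergence: R = |-7 − z₀| = |-13| = 13 (distance from z₀ to the singularity z = -7).

c_0 = 1/169, c_1 = -2/2197; R = 13.


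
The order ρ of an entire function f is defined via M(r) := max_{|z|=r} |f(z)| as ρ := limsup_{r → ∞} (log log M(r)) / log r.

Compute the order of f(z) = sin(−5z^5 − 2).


Write sin(w) = (e^{iw} ± e^{−iw})/(2 or 2i), so |sin(w)| ≤ e^{|w|}. With w = −5z^5 − 2, |w| ≤ 5r^5 + 2 on |z|=r, giving M(r) ≤ e^{5r^5 + 2} and ρ ≤ 5. For the lower bound, choose z on |z|=r with -5z^5 purely imaginary of modulus 5r^5; then |sin(−5z^5 − 2)| grows like e^{5r^5}/2, so ρ ≥ 5. Hence ρ = 5.
Therefore ρ = 5.

Order ρ = 5.


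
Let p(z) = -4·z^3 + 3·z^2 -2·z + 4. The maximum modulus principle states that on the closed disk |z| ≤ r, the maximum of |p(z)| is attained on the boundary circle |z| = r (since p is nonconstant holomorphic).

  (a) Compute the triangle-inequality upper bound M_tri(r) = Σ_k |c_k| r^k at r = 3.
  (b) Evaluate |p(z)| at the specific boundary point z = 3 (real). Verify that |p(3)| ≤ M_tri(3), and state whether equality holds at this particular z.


Coefficients: c_0 = 4, c_1 = -2, c_2 = 3, c_3 = -4. Radius r = 3.
Part (a). Triangle bound: M_tri(r) = Σ_k |c_k| r^k
  = |4|·3^0 + |-2|·3^1 + |3|·3^2 + |-4|·3^3
  = 4 + 6 + 27 + 108 = 145.
This bounds M(r) := max_{|z|=r} |p(z)| from above; equality holds iff all terms c_k z^k can be made to align in phase at a single z on |z|=r.
Part (b). At z = 3 (real, on the circle |z| = r):
  p(3) = (4)·3^0 + (-2)·3^1 + (3)·3^2 + (-4)·3^3 = -83.
  |p(3)| = 83.
Check: |p(3)| = 83 ≤ 145 = M_tri(3). ✓ Equality does not hold at z = 3 (the coefficients have mixed signs, so the terms do not all align in phase there).

M_tri(3) = 145; |p(3)| = 83; equality at z=3: no.


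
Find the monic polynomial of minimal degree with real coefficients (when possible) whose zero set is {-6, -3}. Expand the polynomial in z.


The polynomial is p(z) = ∏_{α ∈ S} (z − α), where S = {-6, -3}.
Expanding the product yields: p(z) = z^2 + 9·z + 18.
The resulting polynomial has degree 2 and real coefficients as required.

p(z) = z^2 + 9·z + 18.


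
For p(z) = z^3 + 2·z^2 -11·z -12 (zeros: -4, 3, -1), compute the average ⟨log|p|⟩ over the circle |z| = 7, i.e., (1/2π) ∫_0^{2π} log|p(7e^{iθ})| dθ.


Zeros: -4, -1, 3; r = 7.
Inside |z| < r: -4, -1, 3. Outside (|z| ≥ r): ∅.
p(0) = -12, so log|p(0)| = log(12) = 2.4849.
Apply Jensen: I(r) = log|p(0)| + Σ_k log(r/|z_k|), summed over zeros inside |z| < r.
  log(r/|z_k|) for z_k = -4: log(7/4) = 0.5596
  log(r/|z_k|) for z_k = 3: log(7/3) = 0.8473
  log(r/|z_k|) for z_k = -1: log(7/1) = 1.9459
Sum over inside zeros: 3.3528.
I(r) = log|p(0)| + (inside sum) = 2.4849 + 3.3528 = 5.8377.
Closed form (all zeros inside, monic): I(r) = n·log(r) = 3·log(7) = 5.8377. ✓

I(r) ≈ 5.8377.


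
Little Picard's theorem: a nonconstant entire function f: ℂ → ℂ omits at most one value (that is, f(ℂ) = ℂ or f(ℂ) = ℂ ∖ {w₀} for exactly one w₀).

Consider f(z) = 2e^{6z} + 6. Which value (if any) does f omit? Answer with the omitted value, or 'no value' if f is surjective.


Little Picard bounds the complement of f(ℂ) to at most one point.
e^{6z} is never zero on ℂ, so 2·e^{6z} takes every value in ℂ ∖ {0}. Adding 6 shifts the range to ℂ ∖ {6}. Thus f omits exactly the value 6.

Omitted value: 6.


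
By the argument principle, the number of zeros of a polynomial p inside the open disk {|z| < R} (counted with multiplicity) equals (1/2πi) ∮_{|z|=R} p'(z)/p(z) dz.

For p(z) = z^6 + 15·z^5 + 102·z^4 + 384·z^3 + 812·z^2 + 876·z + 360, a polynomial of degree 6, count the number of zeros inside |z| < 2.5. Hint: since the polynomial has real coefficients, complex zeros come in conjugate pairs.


The zeros of p are: (-3 + 1i), (-3 - 1i), -2, (-3 + 3i), (-3 - 3i), -1.
Their magnitudes are: 3.162, 3.162, 2, 4.243, 4.243, 1.
Zeros with |z| < R = 2.5: -2, -1.
Count = 2.
By the argument principle, (1/2πi) ∮_{|z|=R} p'(z)/p(z) dz equals exactly this count.

Number of zeros inside |z| < 2.5: 2.


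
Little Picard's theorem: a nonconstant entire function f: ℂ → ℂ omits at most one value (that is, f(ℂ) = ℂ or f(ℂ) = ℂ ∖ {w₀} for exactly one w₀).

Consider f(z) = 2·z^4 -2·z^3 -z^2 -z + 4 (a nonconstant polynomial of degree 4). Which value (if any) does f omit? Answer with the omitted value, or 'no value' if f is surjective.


Little Picard bounds the complement of f(ℂ) to at most one point.
For every w ∈ ℂ, the equation p(z) − w = 0 is a nonconstant polynomial in z and hence has at least one root by the fundamental theorem of algebra. So p is surjective onto ℂ, omitting no value.

Omitted value: no value.


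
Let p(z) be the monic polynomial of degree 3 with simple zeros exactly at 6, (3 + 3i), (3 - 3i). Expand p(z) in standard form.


The polynomial is p(z) = ∏_{α ∈ S} (z − α), where S = {6, (3 + 3i), (3 - 3i)}.
Expanding the product yields: p(z) = z^3 -12·z^2 + 54·z -108.
Note conjugate pairs combine to real quadratics: (z − (3+3i))(z − (3−3i)) = z² − 6z + 18.
The resulting polynomial has degree 3 and real coefficients as required.

p(z) = z^3 -12·z^2 + 54·z -108.


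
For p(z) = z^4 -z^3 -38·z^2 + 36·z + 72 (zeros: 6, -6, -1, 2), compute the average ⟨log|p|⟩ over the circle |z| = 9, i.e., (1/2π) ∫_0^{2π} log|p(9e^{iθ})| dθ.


Zeros: -6, -1, 2, 6; r = 9.
Inside |z| < r: -6, -1, 2, 6. Outside (|z| ≥ r): ∅.
p(0) = 72, so log|p(0)| = log(72) = 4.2767.
Apply Jensen: I(r) = log|p(0)| + Σ_k log(r/|z_k|), summed over zeros inside |z| < r.
  log(r/|z_k|) for z_k = 6: log(9/6) = 0.4055
  log(r/|z_k|) for z_k = -6: log(9/6) = 0.4055
  log(r/|z_k|) for z_k = -1: log(9/1) = 2.1972
  log(r/|z_k|) for z_k = 2: log(9/2) = 1.5041
Sum over inside zeros: 4.5122.
I(r) = log|p(0)| + (inside sum) = 4.2767 + 4.5122 = 8.7889.
Closed form (all zeros inside, monic): I(r) = n·log(r) = 4·log(9) = 8.7889. ✓

I(r) ≈ 8.7889.


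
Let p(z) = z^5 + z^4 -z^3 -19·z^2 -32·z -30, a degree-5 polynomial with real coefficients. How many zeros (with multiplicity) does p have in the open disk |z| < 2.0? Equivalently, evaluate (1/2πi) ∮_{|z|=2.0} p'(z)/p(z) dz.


The zeros of p are: (-1 + 1i), (-1 - 1i), (-1 + 2i), (-1 - 2i), 3.
Their magnitudes are: 1.414, 1.414, 2.236, 2.236, 3.
Zeros with |z| < R = 2.0: (-1 + 1i), (-1 - 1i).
Count = 2.
By the argument principle, (1/2πi) ∮_{|z|=R} p'(z)/p(z) dz equals exactly this count.

Number of zeros inside |z| < 2.0: 2.


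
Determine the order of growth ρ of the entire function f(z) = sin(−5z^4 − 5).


Write sin(w) = (e^{iw} ± e^{−iw})/(2 or 2i), so |sin(w)| ≤ e^{|w|}. With w = −5z^4 − 5, |w| ≤ 5r^4 + 5 on |z|=r, giving M(r) ≤ e^{5r^4 + 5} and ρ ≤ 4. For the lower bound, choose z on |z|=r with -5z^4 purely imaginary of modulus 5r^4; then |sin(−5z^4 − 5)| grows like e^{5r^4}/2, so ρ ≥ 4. Hence ρ = 4.
Therefore ρ = 4.

Order ρ = 4.


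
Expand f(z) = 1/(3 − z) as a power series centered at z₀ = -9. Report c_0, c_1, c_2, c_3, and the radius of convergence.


Let w = z − z₀, so z = z₀ + w.
Then 3 − z = 3 − (z₀ + w) = (3 − z₀) − w = 12 − w.
f(z) = 1/(12 − w) = (1/(12)) · 1/(1 − w/(12)) = Σ_{n≥0} w^n / (12)^(n+1).
So c_n = 1/(12)^(n+1):
  c_0 = 1/(12)^1 = 1/12.
  c_1 = 1/(12)^2 = 1/144.
  c_2 = 1/(12)^3 = 1/1728.
  c_3 = 1/(12)^4 = 1/20736.
The series is valid for |w/d| < 1, i.e. |z − z₀| < |d|.
Radius of convergence: R = |3 − z₀| = |12| = 12 (distance from z₀ to the singularity z = 3).

c_0 = 1/12, c_1 = 1/144, c_2 = 1/1728, c_3 = 1/20736; R = 12.


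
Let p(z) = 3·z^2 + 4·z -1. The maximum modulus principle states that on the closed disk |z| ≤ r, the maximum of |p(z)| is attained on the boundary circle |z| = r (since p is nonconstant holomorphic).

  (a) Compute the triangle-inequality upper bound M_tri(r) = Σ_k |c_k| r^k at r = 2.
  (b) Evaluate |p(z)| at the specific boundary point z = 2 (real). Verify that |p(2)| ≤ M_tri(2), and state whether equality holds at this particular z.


Coefficients: c_0 = -1, c_1 = 4, c_2 = 3. Radius r = 2.
Part (a). Triangle bound: M_tri(r) = Σ_k |c_k| r^k
  = |-1|·2^0 + |4|·2^1 + |3|·2^2
  = 1 + 8 + 12 = 21.
This bounds M(r) := max_{|z|=r} |p(z)| from above; equality holds iff all terms c_k z^k can be made to align in phase at a single z on |z|=r.
Part (b). At z = 2 (real, on the circle |z| = r):
  p(2) = (-1)·2^0 + (4)·2^1 + (3)·2^2 = 19.
  |p(2)| = 19.
Check: |p(2)| = 19 ≤ 21 = M_tri(2). ✓ Equality does not hold at z = 2 (the coefficients have mixed signs, so the terms do not all align in phase there).

M_tri(2) = 21; |p(2)| = 19; equality at z=2: no.


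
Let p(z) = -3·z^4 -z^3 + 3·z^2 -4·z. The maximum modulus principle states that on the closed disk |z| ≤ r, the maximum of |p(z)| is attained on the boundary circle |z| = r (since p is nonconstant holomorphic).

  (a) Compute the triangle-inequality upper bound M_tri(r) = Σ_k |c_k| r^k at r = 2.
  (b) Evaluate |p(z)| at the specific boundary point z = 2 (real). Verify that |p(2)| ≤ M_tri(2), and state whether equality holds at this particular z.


Coefficients: c_0 = 0, c_1 = -4, c_2 = 3, c_3 = -1, c_4 = -3. Radius r = 2.
Part (a). Triangle bound: M_tri(r) = Σ_k |c_k| r^k
  = |0|·2^0 + |-4|·2^1 + |3|·2^2 + |-1|·2^3 + |-3|·2^4
  = 0 + 8 + 12 + 8 + 48 = 76.
This bounds M(r) := max_{|z|=r} |p(z)| from above; equality holds iff all terms c_k z^k can be made to align in phase at a single z on |z|=r.
Part (b). At z = 2 (real, on the circle |z| = r):
  p(2) = (0)·2^0 + (-4)·2^1 + (3)·2^2 + (-1)·2^3 + (-3)·2^4 = -52.
  |p(2)| = 52.
Check: |p(2)| = 52 ≤ 76 = M_tri(2). ✓ Equality does not hold at z = 2 (the coefficients have mixed signs, so the terms do not all align in phase there).

M_tri(2) = 76; |p(2)| = 52; equality at z=2: no.


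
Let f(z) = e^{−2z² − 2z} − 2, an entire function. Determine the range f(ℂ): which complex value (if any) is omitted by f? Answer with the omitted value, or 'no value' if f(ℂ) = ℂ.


Little Picard bounds the complement of f(ℂ) to at most one point.
The exponent g(z) = −2z² − 2z is a nonconstant polynomial, hence surjective onto ℂ. So e^{g(z)} takes every value in {e^w : w ∈ ℂ} = ℂ ∖ {0}. Adding -2 shifts the range to ℂ ∖ {-2}. f omits exactly -2.

Omitted value: -2.


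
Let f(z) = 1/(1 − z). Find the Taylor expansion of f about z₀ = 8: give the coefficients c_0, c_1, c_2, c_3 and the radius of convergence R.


Let w = z − z₀, so z = z₀ + w.
Then 1 − z = 1 − (z₀ + w) = (1 − z₀) − w = -7 − w.
f(z) = 1/(-7 − w) = (1/(-7)) · 1/(1 − w/(-7)) = Σ_{n≥0} w^n / (-7)^(n+1).
So c_n = 1/(-7)^(n+1):
  c_0 = 1/(-7)^1 = -1/7.
  c_1 = 1/(-7)^2 = 1/49.
  c_2 = 1/(-7)^3 = -1/343.
  c_3 = 1/(-7)^4 = 1/2401.
The series is valid for |w/d| < 1, i.e. |z − z₀| < |d|.
Radius of convergence: R = |1 − z₀| = |-7| = 7 (distance from z₀ to the singularity z = 1).

c_0 = -1/7, c_1 = 1/49, c_2 = -1/343, c_3 = 1/2401; R = 7.


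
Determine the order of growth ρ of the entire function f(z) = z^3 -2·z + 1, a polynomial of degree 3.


|f(z)| ≤ Σ|c_k|·r^k = O(r^3) as r → ∞. Polynomial growth is O(e^{r^ε}) for every ε > 0 (since r^3/e^{r^ε} → 0), so ρ ≤ ε for all ε > 0, i.e. ρ = 0. Every nonconstant polynomial has order 0.
Therefore ρ = 0.

Order ρ = 0.


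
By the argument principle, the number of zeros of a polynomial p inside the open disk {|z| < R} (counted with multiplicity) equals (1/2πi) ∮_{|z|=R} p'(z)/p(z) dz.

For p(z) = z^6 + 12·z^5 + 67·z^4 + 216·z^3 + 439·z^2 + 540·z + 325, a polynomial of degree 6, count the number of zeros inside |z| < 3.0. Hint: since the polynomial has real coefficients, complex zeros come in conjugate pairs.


The zeros of p are: (-2 + 1i), (-2 - 1i), (-3 + 2i), (-3 - 2i), (-1 + 2i), (-1 - 2i).
Their magnitudes are: 2.236, 2.236, 3.606, 3.606, 2.236, 2.236.
Zeros with |z| < R = 3.0: (-2 + 1i), (-2 - 1i), (-1 + 2i), (-1 - 2i).
Count = 4.
By the argument principle, (1/2πi) ∮_{|z|=R} p'(z)/p(z) dz equals exactly this count.

Number of zeros inside |z| < 3.0: 4.


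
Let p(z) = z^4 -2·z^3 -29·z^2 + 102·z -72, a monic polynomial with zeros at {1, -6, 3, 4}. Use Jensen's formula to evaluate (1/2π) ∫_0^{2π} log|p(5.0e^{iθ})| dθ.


Zeros: -6, 1, 3, 4; r = 5.0.
Inside |z| < r: 1, 3, 4. Outside (|z| ≥ r): -6.
p(0) = -72, so log|p(0)| = log(72) = 4.2767.
Apply Jensen: I(r) = log|p(0)| + Σ_k log(r/|z_k|), summed over zeros inside |z| < r.
  log(r/|z_k|) for z_k = 1: log(5.0/1) = 1.6094
  log(r/|z_k|) for z_k = 3: log(5.0/3) = 0.5108
  log(r/|z_k|) for z_k = 4: log(5.0/4) = 0.2231
  Outside zeros (-6) contribute nothing to the Jensen sum.
Sum over inside zeros: 2.3434.
I(r) = log|p(0)| + (inside sum) = 4.2767 + 2.3434 = 6.6201.
Note: since some zeros are outside |z| ≤ r, the simplified n·log(r) form does NOT apply — only the inside zeros contribute.

I(r) ≈ 6.6201.


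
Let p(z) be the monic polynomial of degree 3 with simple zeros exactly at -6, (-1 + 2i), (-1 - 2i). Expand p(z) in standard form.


The polynomial is p(z) = ∏_{α ∈ S} (z − α), where S = {-6, (-1 + 2i), (-1 - 2i)}.
Expanding the product yields: p(z) = z^3 + 8·z^2 + 17·z + 30.
Note conjugate pairs combine to real quadratics: (z − (-1+2i))(z − (-1−2i)) = z² + 2z + 5.
The resulting polynomial has degree 3 and real coefficients as required.

p(z) = z^3 + 8·z^2 + 17·z + 30.


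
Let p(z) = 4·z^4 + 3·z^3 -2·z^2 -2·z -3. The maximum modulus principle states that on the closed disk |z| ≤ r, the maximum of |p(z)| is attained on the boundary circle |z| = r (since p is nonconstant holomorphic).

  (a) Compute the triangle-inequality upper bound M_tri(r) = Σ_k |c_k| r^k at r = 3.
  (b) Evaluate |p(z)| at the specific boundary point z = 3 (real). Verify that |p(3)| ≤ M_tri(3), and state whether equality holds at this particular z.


Coefficients: c_0 = -3, c_1 = -2, c_2 = -2, c_3 = 3, c_4 = 4. Radius r = 3.
Part (a). Triangle bound: M_tri(r) = Σ_k |c_k| r^k
  = |-3|·3^0 + |-2|·3^1 + |-2|·3^2 + |3|·3^3 + |4|·3^4
  = 3 + 6 + 18 + 81 + 324 = 432.
This bounds M(r) := max_{|z|=r} |p(z)| from above; equality holds iff all terms c_k z^k can be made to align in phase at a single z on |z|=r.
Part (b). At z = 3 (real, on the circle |z| = r):
  p(3) = (-3)·3^0 + (-2)·3^1 + (-2)·3^2 + (3)·3^3 + (4)·3^4 = 378.
  |p(3)| = 378.
Check: |p(3)| = 378 ≤ 432 = M_tri(3). ✓ Equality does not hold at z = 3 (the coefficients have mixed signs, so the terms do not all align in phase there).

M_tri(3) = 432; |p(3)| = 378; equality at z=3: no.


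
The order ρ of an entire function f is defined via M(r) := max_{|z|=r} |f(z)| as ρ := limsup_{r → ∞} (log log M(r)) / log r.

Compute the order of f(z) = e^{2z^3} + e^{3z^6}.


Each summand is entire of order 3 and 6 respectively (as in the single-exponential case). The order of a sum is at most the max of the orders, so ρ ≤ 6. For the lower bound: on |z|=r choose arg z so that 3z^6 is real positive; then |e^{3z^6}| = e^{3r^6} while |e^{2z^3}| ≤ e^{2r^3} = o(e^{3r^6}). So |f| ≥ e^{3r^6}(1 − o(1)) and ρ ≥ 6. Hence ρ = max(3, 6) = 6.
Therefore ρ = 6.

Order ρ = 6.


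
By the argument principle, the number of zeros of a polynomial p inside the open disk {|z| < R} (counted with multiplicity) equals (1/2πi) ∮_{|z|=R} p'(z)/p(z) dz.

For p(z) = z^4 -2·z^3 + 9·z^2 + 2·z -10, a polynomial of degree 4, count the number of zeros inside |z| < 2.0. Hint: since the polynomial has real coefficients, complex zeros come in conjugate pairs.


The zeros of p are: 1, (1 + 3i), (1 - 3i), -1.
Their magnitudes are: 1, 3.162, 3.162, 1.
Zeros with |z| < R = 2.0: 1, -1.
Count = 2.
By the argument principle, (1/2πi) ∮_{|z|=R} p'(z)/p(z) dz equals exactly this count.

Number of zeros inside |z| < 2.0: 2.


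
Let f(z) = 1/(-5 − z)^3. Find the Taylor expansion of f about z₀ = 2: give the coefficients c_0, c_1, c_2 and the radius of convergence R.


Let w = z − z₀, so z = z₀ + w.
Then -5 − z = -5 − (z₀ + w) = (-5 − z₀) − w = -7 − w.
f(z) = 1/(-7 − w)^3 = (1/(-7)^3) · (1 − w/(-7))^{−3}.
By the binomial series (1−u)^{−3} = Σ_{n≥0} C(n+2, 2) u^n for |u|<1, with u = w/(-7):
  c_n = C(n+2, 2) / (-7)^(n+3).
  c_0 = 1/(-7)^3 = -1/343.
  c_1 = 3/(-7)^4 = 3/2401.
  c_2 = 6/(-7)^5 = -6/16807.
The series is valid for |w/d| < 1, i.e. |z − z₀| < |d|.
Radius of convergence: R = |-5 − z₀| = |-7| = 7 (distance from z₀ to the singularity z = -5).

c_0 = -1/343, c_1 = 3/2401, c_2 = -6/16807; R = 7.


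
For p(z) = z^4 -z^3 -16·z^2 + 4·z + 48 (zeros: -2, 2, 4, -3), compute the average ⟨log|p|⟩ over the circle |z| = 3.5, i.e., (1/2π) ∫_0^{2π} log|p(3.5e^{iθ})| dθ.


Zeros: -3, -2, 2, 4; r = 3.5.
Inside |z| < r: -3, -2, 2. Outside (|z| ≥ r): 4.
p(0) = 48, so log|p(0)| = log(48) = 3.8712.
Apply Jensen: I(r) = log|p(0)| + Σ_k log(r/|z_k|), summed over zeros inside |z| < r.
  log(r/|z_k|) for z_k = -2: log(3.5/2) = 0.5596
  log(r/|z_k|) for z_k = 2: log(3.5/2) = 0.5596
  log(r/|z_k|) for z_k = -3: log(3.5/3) = 0.1542
  Outside zeros (4) contribute nothing to the Jensen sum.
Sum over inside zeros: 1.2734.
I(r) = log|p(0)| + (inside sum) = 3.8712 + 1.2734 = 5.1446.
Note: since some zeros are outside |z| ≤ r, the simplified n·log(r) form does NOT apply — only the inside zeros contribute.

I(r) ≈ 5.1446.


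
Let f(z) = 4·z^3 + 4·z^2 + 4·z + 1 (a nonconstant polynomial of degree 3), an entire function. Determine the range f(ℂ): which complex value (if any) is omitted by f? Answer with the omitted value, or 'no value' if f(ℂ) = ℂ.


Little Picard bounds the complement of f(ℂ) to at most one point.
For every w ∈ ℂ, the equation p(z) − w = 0 is a nonconstant polynomial in z and hence has at least one root by the fundamental theorem of algebra. So p is surjective onto ℂ, omitting no value.

Omitted value: no value.


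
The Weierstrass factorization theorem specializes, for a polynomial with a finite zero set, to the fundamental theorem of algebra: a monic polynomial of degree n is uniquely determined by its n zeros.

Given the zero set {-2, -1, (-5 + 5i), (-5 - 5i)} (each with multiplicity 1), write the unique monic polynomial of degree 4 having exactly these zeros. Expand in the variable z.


The polynomial is p(z) = ∏_{α ∈ S} (z − α), where S = {-2, -1, (-5 + 5i), (-5 - 5i)}.
Expanding the product yields: p(z) = z^4 + 13·z^3 + 82·z^2 + 170·z + 100.
Note conjugate pairs combine to real quadratics: (z − (-5+5i))(z − (-5−5i)) = z² + 10z + 50.
The resulting polynomial has degree 4 and real coefficients as required.

p(z) = z^4 + 13·z^3 + 82·z^2 + 170·z + 100.


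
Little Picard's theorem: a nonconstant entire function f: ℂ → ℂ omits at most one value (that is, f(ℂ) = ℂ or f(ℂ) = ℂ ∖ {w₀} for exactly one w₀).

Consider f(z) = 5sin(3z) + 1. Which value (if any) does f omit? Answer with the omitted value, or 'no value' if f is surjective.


Little Picard bounds the complement of f(ℂ) to at most one point.
sin is entire and surjective onto ℂ: for every w ∈ ℂ, sin(ζ) = w has a solution ζ ∈ ℂ (e.g., via the complex inverse arcsin). With ζ = 3z this gives z = ζ/(3). Then 5·sin(3z) takes every value in 5·ℂ = ℂ, and adding 1 is a bijection of ℂ. So f is surjective and omits no value. (Note: only on the real line is sin bounded by [−1, 1].)

Omitted value: no value.


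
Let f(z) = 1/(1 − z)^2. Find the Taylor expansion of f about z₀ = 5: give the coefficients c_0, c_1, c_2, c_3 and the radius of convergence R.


Let w = z − z₀, so z = z₀ + w.
Then 1 − z = 1 − (z₀ + w) = (1 − z₀) − w = -4 − w.
f(z) = 1/(-4 − w)^2 = (1/(-4)^2) · (1 − w/(-4))^{−2}.
By the binomial series (1−u)^{−2} = Σ_{n≥0} C(n+1, 1) u^n for |u|<1, with u = w/(-4):
  c_n = C(n+1, 1) / (-4)^(n+2).
  c_0 = 1/(-4)^2 = 1/16.
  c_1 = 2/(-4)^3 = -1/32.
  c_2 = 3/(-4)^4 = 3/256.
  c_3 = 4/(-4)^5 = -1/256.
The series is valid for |w/d| < 1, i.e. |z − z₀| < |d|.
Radius of convergence: R = |1 − z₀| = |-4| = 4 (distance from z₀ to the singularity z = 1).

c_0 = 1/16, c_1 = -1/32, c_2 = 3/256, c_3 = -1/256; R = 4.


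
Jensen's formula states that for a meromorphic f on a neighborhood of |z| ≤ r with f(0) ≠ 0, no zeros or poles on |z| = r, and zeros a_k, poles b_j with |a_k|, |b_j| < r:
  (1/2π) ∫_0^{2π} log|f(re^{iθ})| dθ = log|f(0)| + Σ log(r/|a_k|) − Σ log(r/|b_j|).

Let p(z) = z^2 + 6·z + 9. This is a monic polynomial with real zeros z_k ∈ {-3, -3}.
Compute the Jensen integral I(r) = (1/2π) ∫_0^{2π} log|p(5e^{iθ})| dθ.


Zeros: -3, -3; r = 5.
Inside |z| < r: -3, -3. Outside (|z| ≥ r): ∅.
p(0) = 9, so log|p(0)| = log(9) = 2.1972.
Apply Jensen: I(r) = log|p(0)| + Σ_k log(r/|z_k|), summed over zeros inside |z| < r.
  log(r/|z_k|) for z_k = -3: log(5/3) = 0.5108
  log(r/|z_k|) for z_k = -3: log(5/3) = 0.5108
Sum over inside zeros: 1.0217.
I(r) = log|p(0)| + (inside sum) = 2.1972 + 1.0217 = 3.2189.
Closed form (all zeros inside, monic): I(r) = n·log(r) = 2·log(5) = 3.2189. ✓

I(r) ≈ 3.2189.


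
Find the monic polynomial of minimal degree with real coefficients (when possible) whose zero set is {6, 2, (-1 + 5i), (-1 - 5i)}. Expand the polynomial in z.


The polynomial is p(z) = ∏_{α ∈ S} (z − α), where S = {6, 2, (-1 + 5i), (-1 - 5i)}.
Expanding the product yields: p(z) = z^4 -6·z^3 + 22·z^2 -184·z + 312.
Note conjugate pairs combine to real quadratics: (z − (-1+5i))(z − (-1−5i)) = z² + 2z + 26.
The resulting polynomial has degree 4 and real coefficients as required.

p(z) = z^4 -6·z^3 + 22·z^2 -184·z + 312.


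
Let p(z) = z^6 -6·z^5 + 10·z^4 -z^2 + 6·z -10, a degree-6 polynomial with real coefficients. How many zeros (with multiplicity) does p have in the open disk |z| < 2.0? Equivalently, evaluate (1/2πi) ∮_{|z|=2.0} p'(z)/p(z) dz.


The zeros of p are: 1, (0 + 1i), (0 - 1i), (3 + 1i), (3 - 1i), -1.
Their magnitudes are: 1, 1, 1, 3.162, 3.162, 1.
Zeros with |z| < R = 2.0: 1, (0 + 1i), (0 - 1i), -1.
Count = 4.
By the argument principle, (1/2πi) ∮_{|z|=R} p'(z)/p(z) dz equals exactly this count.

Number of zeros inside |z| < 2.0: 4.


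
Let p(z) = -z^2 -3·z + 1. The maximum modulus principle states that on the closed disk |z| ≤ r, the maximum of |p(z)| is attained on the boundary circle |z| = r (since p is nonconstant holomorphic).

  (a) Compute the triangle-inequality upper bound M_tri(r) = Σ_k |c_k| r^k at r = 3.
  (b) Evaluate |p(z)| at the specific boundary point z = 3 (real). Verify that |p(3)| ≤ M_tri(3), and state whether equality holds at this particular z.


Coefficients: c_0 = 1, c_1 = -3, c_2 = -1. Radius r = 3.
Part (a). Triangle bound: M_tri(r) = Σ_k |c_k| r^k
  = |1|·3^0 + |-3|·3^1 + |-1|·3^2
  = 1 + 9 + 9 = 19.
This bounds M(r) := max_{|z|=r} |p(z)| from above; equality holds iff all terms c_k z^k can be made to align in phase at a single z on |z|=r.
Part (b). At z = 3 (real, on the circle |z| = r):
  p(3) = (1)·3^0 + (-3)·3^1 + (-1)·3^2 = -17.
  |p(3)| = 17.
Check: |p(3)| = 17 ≤ 19 = M_tri(3). ✓ Equality does not hold at z = 3 (the coefficients have mixed signs, so the terms do not all align in phase there).

M_tri(3) = 19; |p(3)| = 17; equality at z=3: no.


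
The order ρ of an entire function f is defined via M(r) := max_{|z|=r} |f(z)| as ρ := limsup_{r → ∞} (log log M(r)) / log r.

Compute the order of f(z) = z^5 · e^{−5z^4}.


M(r) = max_{|z|=r} |1|·|z|^5·|e^{−5z^4}| = 1·r^5 · e^{5r^4} (the factors attain their maxima compatibly on |z|=r). Then log M(r) = log 1 + 5·log r + 5r^4, dominated by the last term, so log log M(r) ~ 4·log r. The polynomial factor 1z^5 contributes only a log r term and does not affect the order. ρ = 4.
Therefore ρ = 4.

Order ρ = 4.


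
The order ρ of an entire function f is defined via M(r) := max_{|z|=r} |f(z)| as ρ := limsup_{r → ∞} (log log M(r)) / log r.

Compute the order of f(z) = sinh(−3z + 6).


sinh(w) is a linear combination of e^{iw} and e^{−iw} (or e^w, e^{−w} in the hyperbolic case), so |sinh(w)| ≤ e^{|w|}. With w = −3z + 6, |w| ≤ 3|z| + 6 = 3r + 6 on |z| = r, giving M(r) ≤ e^{3r + 6}, so ρ ≤ 1. On a suitable ray (z = it for sin/cos; z = t for sinh/cosh, t real → ∞), |sinh(−3z + 6)| grows like e^{3|t|}/2, so ρ ≥ 1. Hence ρ = 1.
Therefore ρ = 1.

Order ρ = 1.


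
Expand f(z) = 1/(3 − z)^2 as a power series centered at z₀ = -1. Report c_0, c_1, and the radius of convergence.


Let w = z − z₀, so z = z₀ + w.
Then 3 − z = 3 − (z₀ + w) = (3 − z₀) − w = 4 − w.
f(z) = 1/(4 − w)^2 = (1/(4)^2) · (1 − w/(4))^{−2}.
By the binomial series (1−u)^{−2} = Σ_{n≥0} C(n+1, 1) u^n for |u|<1, with u = w/(4):
  c_n = C(n+1, 1) / (4)^(n+2).
  c_0 = 1/(4)^2 = 1/16.
  c_1 = 2/(4)^3 = 1/32.
The series is valid for |w/d| < 1, i.e. |z − z₀| < |d|.
Radius of convergence: R = |3 − z₀| = |4| = 4 (distance from z₀ to the singularity z = 3).

c_0 = 1/16, c_1 = 1/32; R = 4.


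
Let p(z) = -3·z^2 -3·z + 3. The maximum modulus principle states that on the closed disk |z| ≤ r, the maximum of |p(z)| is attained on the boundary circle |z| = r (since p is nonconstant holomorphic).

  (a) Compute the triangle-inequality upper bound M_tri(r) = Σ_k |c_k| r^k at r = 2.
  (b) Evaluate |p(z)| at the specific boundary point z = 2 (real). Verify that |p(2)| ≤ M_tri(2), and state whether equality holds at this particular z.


Coefficients: c_0 = 3, c_1 = -3, c_2 = -3. Radius r = 2.
Part (a). Triangle bound: M_tri(r) = Σ_k |c_k| r^k
  = |3|·2^0 + |-3|·2^1 + |-3|·2^2
  = 3 + 6 + 12 = 21.
This bounds M(r) := max_{|z|=r} |p(z)| from above; equality holds iff all terms c_k z^k can be made to align in phase at a single z on |z|=r.
Part (b). At z = 2 (real, on the circle |z| = r):
  p(2) = (3)·2^0 + (-3)·2^1 + (-3)·2^2 = -15.
  |p(2)| = 15.
Check: |p(2)| = 15 ≤ 21 = M_tri(2). ✓ Equality does not hold at z = 2 (the coefficients have mixed signs, so the terms do not all align in phase there).

M_tri(2) = 21; |p(2)| = 15; equality at z=2: no.


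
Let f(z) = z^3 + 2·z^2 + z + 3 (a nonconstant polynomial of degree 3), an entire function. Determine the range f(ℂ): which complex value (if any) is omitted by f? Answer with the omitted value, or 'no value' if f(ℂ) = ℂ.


Little Picard bounds the complement of f(ℂ) to at most one point.
For every w ∈ ℂ, the equation p(z) − w = 0 is a nonconstant polynomial in z and hence has at least one root by the fundamental theorem of algebra. So p is surjective onto ℂ, omitting no value.

Omitted value: no value.


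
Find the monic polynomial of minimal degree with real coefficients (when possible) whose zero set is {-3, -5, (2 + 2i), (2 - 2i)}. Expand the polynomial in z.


The polynomial is p(z) = ∏_{α ∈ S} (z − α), where S = {-3, -5, (2 + 2i), (2 - 2i)}.
Expanding the product yields: p(z) = z^4 + 4·z^3 -9·z^2 + 4·z + 120.
Note conjugate pairs combine to real quadratics: (z − (2+2i))(z − (2−2i)) = z² − 4z + 8.
The resulting polynomial has degree 4 and real coefficients as required.

p(z) = z^4 + 4·z^3 -9·z^2 + 4·z + 120.


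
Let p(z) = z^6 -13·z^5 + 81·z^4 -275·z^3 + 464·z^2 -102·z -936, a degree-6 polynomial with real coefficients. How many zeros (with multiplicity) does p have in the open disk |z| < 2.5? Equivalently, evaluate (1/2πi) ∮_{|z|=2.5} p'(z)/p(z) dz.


The zeros of p are: 4, (2 + 3i), (2 - 3i), -1, (3 + 3i), (3 - 3i).
Their magnitudes are: 4, 3.606, 3.606, 1, 4.243, 4.243.
Zeros with |z| < R = 2.5: -1.
Count = 1.
By the argument principle, (1/2πi) ∮_{|z|=R} p'(z)/p(z) dz equals exactly this count.

Number of zeros inside |z| < 2.5: 1.


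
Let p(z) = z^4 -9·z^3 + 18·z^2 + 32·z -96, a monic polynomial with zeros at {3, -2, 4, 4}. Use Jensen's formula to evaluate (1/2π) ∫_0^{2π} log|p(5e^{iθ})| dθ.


Zeros: -2, 3, 4, 4; r = 5.
Inside |z| < r: -2, 3, 4, 4. Outside (|z| ≥ r): ∅.
p(0) = -96, so log|p(0)| = log(96) = 4.5643.
Apply Jensen: I(r) = log|p(0)| + Σ_k log(r/|z_k|), summed over zeros inside |z| < r.
  log(r/|z_k|) for z_k = 3: log(5/3) = 0.5108
  log(r/|z_k|) for z_k = -2: log(5/2) = 0.9163
  log(r/|z_k|) for z_k = 4: log(5/4) = 0.2231
  log(r/|z_k|) for z_k = 4: log(5/4) = 0.2231
Sum over inside zeros: 1.8734.
I(r) = log|p(0)| + (inside sum) = 4.5643 + 1.8734 = 6.4378.
Closed form (all zeros inside, monic): I(r) = n·log(r) = 4·log(5) = 6.4378. ✓

I(r) ≈ 6.4378.


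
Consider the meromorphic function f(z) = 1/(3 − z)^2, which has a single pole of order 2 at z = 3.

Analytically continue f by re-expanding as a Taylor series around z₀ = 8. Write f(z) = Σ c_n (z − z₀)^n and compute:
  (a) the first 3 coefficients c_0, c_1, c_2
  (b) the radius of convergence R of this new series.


Let w = z − z₀, so z = z₀ + w.
Then 3 − z = 3 − (z₀ + w) = (3 − z₀) − w = -5 − w.
f(z) = 1/(-5 − w)^2 = (1/(-5)^2) · (1 − w/(-5))^{−2}.
By the binomial series (1−u)^{−2} = Σ_{n≥0} C(n+1, 1) u^n for |u|<1, with u = w/(-5):
  c_n = C(n+1, 1) / (-5)^(n+2).
  c_0 = 1/(-5)^2 = 1/25.
  c_1 = 2/(-5)^3 = -2/125.
  c_2 = 3/(-5)^4 = 3/625.
The series is valid for |w/d| < 1, i.e. |z − z₀| < |d|.
Radius of convergence: R = |3 − z₀| = |-5| = 5 (distance from z₀ to the singularity z = 3).

c_0 = 1/25, c_1 = -2/125, c_2 = 3/625; R = 5.
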